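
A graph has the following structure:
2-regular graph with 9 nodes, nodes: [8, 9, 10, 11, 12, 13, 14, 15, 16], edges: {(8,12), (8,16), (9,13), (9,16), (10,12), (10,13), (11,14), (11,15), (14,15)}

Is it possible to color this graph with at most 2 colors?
No, G is not 2-colorable

The clique on vertices [11, 14, 15] has size 3 > 2, so it alone needs 3 colors.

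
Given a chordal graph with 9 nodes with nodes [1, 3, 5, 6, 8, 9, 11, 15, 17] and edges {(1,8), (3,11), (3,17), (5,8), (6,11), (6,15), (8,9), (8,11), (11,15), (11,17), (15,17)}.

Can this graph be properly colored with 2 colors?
No, G is not 2-colorable

The clique on vertices [3, 11, 17] has size 3 > 2, so it alone needs 3 colors.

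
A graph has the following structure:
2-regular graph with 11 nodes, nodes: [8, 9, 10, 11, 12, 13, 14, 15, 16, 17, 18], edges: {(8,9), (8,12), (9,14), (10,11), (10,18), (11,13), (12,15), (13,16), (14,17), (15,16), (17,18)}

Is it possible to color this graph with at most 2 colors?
Odd cycle [11, 13, 16, 15, 12, 8, 9, 14, 17, 18, 10] needs 3 colors (χ ≥ 3).
Hence χ(G) ≥ 3 > 2, so no proper 2-coloring exists.

No, G is not 2-colorable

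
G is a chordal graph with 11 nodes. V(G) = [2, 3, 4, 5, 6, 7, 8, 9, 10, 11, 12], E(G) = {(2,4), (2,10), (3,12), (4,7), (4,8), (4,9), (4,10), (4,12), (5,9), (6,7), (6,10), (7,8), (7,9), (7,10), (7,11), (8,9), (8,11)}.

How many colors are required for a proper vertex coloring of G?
Clique number ω(G) = 4 (lower bound: χ ≥ ω).
The clique on [4, 7, 8, 9] has size 4, forcing χ ≥ 4, and the coloring below uses 4 colors, so χ(G) = 4.
A valid 4-coloring: color 1: [2, 5, 7, 12]; color 2: [3, 4, 6, 11]; color 3: [9, 10]; color 4: [8].

χ(G) = 4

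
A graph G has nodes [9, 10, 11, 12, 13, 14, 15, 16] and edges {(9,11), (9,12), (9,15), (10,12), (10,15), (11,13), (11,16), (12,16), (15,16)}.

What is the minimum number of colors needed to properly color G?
Clique number ω(G) = 2 (lower bound: χ ≥ ω).
The graph is bipartite (no odd cycle), so 2 colors suffice: χ(G) = 2.
A valid 2-coloring: color 1: [11, 12, 14, 15]; color 2: [9, 10, 13, 16].

χ(G) = 2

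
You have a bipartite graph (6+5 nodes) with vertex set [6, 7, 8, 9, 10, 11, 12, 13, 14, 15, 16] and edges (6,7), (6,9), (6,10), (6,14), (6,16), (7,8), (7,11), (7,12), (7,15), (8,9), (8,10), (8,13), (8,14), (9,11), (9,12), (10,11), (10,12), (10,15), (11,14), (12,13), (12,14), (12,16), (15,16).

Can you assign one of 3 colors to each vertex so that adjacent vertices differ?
Yes, G is 3-colorable

A valid 3-coloring: color 1: [6, 8, 11, 12, 15]; color 2: [7, 9, 10, 13, 14, 16].
(χ(G) = 2 ≤ 3.)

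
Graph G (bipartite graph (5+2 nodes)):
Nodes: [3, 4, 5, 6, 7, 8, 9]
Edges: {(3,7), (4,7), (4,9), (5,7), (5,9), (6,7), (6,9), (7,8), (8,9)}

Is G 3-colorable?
A valid 3-coloring: color 1: [7, 9]; color 2: [3, 4, 5, 6, 8].
(χ(G) = 2 ≤ 3.)

Yes, G is 3-colorable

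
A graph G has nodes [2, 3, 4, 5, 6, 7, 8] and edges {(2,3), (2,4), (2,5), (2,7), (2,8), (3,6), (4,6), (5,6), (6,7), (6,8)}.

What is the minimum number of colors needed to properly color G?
χ(G) = 2

Clique number ω(G) = 2 (lower bound: χ ≥ ω).
The graph is bipartite (no odd cycle), so 2 colors suffice: χ(G) = 2.
A valid 2-coloring: color 1: [2, 6]; color 2: [3, 4, 5, 7, 8].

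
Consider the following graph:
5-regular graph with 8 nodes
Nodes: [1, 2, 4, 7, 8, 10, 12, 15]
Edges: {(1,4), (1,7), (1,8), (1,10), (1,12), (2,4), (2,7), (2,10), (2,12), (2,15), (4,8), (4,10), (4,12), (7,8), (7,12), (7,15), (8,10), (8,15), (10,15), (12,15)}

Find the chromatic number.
Clique number ω(G) = 4 (lower bound: χ ≥ ω).
The clique on [1, 4, 8, 10] has size 4, forcing χ ≥ 4, and the coloring below uses 4 colors, so χ(G) = 4.
A valid 4-coloring: color 1: [2, 8]; color 2: [10, 12]; color 3: [4, 7]; color 4: [1, 15].

χ(G) = 4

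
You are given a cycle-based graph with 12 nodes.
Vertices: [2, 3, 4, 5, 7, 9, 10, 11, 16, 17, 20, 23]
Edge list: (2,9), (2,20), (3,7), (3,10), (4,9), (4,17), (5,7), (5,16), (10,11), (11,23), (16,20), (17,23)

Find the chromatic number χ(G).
Clique number ω(G) = 2 (lower bound: χ ≥ ω).
The graph is bipartite (no odd cycle), so 2 colors suffice: χ(G) = 2.
A valid 2-coloring: color 1: [2, 4, 7, 10, 16, 23]; color 2: [3, 5, 9, 11, 17, 20].

χ(G) = 2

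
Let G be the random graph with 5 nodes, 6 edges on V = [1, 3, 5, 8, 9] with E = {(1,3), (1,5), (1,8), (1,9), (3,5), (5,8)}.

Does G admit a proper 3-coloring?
A valid 3-coloring: color 1: [1]; color 2: [5, 9]; color 3: [3, 8].
(χ(G) = 3 ≤ 3.)

Yes, G is 3-colorable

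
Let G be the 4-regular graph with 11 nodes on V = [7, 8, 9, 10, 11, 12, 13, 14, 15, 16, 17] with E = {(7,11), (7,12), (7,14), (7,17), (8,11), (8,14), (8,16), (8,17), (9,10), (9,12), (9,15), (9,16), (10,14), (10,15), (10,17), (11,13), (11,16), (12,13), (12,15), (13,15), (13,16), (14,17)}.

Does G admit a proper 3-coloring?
Suppose a proper 3-coloring c exists. The clique [7, 14, 17] takes 3 distinct colors; by symmetry let c(7) = 1, c(14) = 2, c(17) = 3.
- Vertex 8: neighbors [14, 17] already have colors [2, 3] ⇒ c(8) = 1.
- Vertex 10: neighbors [14, 17] already have colors [2, 3] ⇒ c(10) = 1.
- Vertex 9: neighbors [10] already have colors [1]; try each remaining color.
- Case c(9) = 2:
  - Vertex 12: neighbors [7, 9] already have colors [1, 2] ⇒ c(12) = 3.
  - Vertex 15: neighbors [10, 9, 12] already have colors [1, 2, 3] — all 3 colors blocked. Contradiction.
- Case c(9) = 3:
  - Vertex 12: neighbors [7, 9] already have colors [1, 3] ⇒ c(12) = 2.
  - Vertex 15: neighbors [10, 12, 9] already have colors [1, 2, 3] — all 3 colors blocked. Contradiction.
Every case ends in a contradiction, so G has no proper 3-coloring (χ ≥ 4).

No, G is not 3-colorable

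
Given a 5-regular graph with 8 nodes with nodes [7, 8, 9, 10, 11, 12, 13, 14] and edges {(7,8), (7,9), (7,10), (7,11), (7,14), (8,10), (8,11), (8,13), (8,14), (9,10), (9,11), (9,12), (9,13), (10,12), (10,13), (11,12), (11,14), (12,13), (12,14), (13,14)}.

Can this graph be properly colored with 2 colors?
No, G is not 2-colorable

The clique on vertices [9, 10, 12, 13] has size 4 > 2, so it alone needs 4 colors.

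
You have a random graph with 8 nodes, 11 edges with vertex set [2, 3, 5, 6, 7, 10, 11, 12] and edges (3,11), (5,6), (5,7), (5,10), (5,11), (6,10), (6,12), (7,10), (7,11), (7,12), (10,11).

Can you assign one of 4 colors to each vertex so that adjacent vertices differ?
Yes, G is 4-colorable

A valid 4-coloring: color 1: [2, 3, 6, 7]; color 2: [5, 12]; color 3: [11]; color 4: [10].
(χ(G) = 4 ≤ 4.)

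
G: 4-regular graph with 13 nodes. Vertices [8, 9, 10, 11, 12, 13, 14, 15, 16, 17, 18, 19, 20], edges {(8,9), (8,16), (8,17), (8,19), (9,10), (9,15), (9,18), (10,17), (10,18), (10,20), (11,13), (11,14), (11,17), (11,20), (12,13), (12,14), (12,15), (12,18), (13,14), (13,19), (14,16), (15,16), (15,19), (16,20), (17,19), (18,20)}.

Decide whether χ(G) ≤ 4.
Yes, G is 4-colorable

A valid 4-coloring: color 1: [8, 14, 15, 18]; color 2: [9, 13, 17, 20]; color 3: [10, 11, 12, 16, 19].
(χ(G) = 3 ≤ 4.)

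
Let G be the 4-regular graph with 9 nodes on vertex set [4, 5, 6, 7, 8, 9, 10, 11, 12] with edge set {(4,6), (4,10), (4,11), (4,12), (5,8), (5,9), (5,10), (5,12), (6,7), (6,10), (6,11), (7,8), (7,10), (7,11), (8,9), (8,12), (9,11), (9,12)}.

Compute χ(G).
χ(G) = 4

Clique number ω(G) = 4 (lower bound: χ ≥ ω).
The clique on [5, 8, 9, 12] has size 4, forcing χ ≥ 4, and the coloring below uses 4 colors, so χ(G) = 4.
A valid 4-coloring: color 1: [4, 5, 7]; color 2: [6, 9]; color 3: [8, 10, 11]; color 4: [12].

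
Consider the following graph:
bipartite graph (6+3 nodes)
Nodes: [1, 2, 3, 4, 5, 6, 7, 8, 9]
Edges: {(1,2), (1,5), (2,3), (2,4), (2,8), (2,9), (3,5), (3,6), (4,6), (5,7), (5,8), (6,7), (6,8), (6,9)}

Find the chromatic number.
Clique number ω(G) = 2 (lower bound: χ ≥ ω).
The graph is bipartite (no odd cycle), so 2 colors suffice: χ(G) = 2.
A valid 2-coloring: color 1: [2, 5, 6]; color 2: [1, 3, 4, 7, 8, 9].

χ(G) = 2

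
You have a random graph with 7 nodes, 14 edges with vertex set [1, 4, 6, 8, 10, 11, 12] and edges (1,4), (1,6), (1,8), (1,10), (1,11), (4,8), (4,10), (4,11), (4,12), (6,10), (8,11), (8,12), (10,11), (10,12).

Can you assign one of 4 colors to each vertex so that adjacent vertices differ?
A valid 4-coloring: color 1: [8, 10]; color 2: [1, 12]; color 3: [4, 6]; color 4: [11].
(χ(G) = 4 ≤ 4.)

Yes, G is 4-colorable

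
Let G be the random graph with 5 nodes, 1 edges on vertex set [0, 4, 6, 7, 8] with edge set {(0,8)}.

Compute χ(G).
χ(G) = 2

Clique number ω(G) = 2 (lower bound: χ ≥ ω).
The graph is bipartite (no odd cycle), so 2 colors suffice: χ(G) = 2.
A valid 2-coloring: color 1: [4, 6, 7, 8]; color 2: [0].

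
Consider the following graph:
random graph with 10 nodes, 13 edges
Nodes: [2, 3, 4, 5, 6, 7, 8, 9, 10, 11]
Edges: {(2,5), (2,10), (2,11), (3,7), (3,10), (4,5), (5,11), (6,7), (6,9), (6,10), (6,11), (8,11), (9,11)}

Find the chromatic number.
χ(G) = 3

Clique number ω(G) = 3 (lower bound: χ ≥ ω).
The clique on [6, 9, 11] has size 3, forcing χ ≥ 3, and the coloring below uses 3 colors, so χ(G) = 3.
A valid 3-coloring: color 1: [4, 7, 10, 11]; color 2: [3, 5, 6, 8]; color 3: [2, 9].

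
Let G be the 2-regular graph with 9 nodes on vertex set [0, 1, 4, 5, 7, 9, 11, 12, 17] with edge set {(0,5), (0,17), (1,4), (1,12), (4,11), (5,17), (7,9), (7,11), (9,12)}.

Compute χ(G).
χ(G) = 3

Clique number ω(G) = 3 (lower bound: χ ≥ ω).
The clique on [0, 5, 17] has size 3, forcing χ ≥ 3, and the coloring below uses 3 colors, so χ(G) = 3.
A valid 3-coloring: color 1: [4, 5, 7, 12]; color 2: [0, 1, 9, 11]; color 3: [17].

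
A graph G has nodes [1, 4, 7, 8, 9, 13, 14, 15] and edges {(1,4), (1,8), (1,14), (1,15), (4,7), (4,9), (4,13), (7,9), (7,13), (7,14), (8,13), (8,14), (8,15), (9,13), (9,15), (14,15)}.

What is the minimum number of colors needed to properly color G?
Clique number ω(G) = 4 (lower bound: χ ≥ ω).
The clique on [1, 8, 14, 15] has size 4, forcing χ ≥ 4, and the coloring below uses 4 colors, so χ(G) = 4.
A valid 4-coloring: color 1: [7, 8]; color 2: [4, 14]; color 3: [13, 15]; color 4: [1, 9].

χ(G) = 4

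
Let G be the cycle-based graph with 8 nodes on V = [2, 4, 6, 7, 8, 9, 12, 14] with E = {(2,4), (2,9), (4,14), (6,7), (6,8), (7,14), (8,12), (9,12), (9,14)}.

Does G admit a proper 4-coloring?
A valid 4-coloring: color 1: [4, 7, 8, 9]; color 2: [2, 6, 12, 14].
(χ(G) = 2 ≤ 4.)

Yes, G is 4-colorable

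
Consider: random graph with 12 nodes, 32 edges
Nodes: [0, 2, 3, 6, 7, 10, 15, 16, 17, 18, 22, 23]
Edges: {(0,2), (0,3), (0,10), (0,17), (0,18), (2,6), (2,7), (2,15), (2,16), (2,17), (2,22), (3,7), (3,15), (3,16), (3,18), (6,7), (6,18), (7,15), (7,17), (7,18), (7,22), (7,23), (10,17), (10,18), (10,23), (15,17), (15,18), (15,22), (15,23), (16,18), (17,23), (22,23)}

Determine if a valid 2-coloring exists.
The clique on vertices [3, 7, 15, 18] has size 4 > 2, so it alone needs 4 colors.

No, G is not 2-colorable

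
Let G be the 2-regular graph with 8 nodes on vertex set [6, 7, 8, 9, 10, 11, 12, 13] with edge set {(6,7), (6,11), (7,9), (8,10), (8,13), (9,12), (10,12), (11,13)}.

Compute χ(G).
Clique number ω(G) = 2 (lower bound: χ ≥ ω).
The graph is bipartite (no odd cycle), so 2 colors suffice: χ(G) = 2.
A valid 2-coloring: color 1: [6, 9, 10, 13]; color 2: [7, 8, 11, 12].

χ(G) = 2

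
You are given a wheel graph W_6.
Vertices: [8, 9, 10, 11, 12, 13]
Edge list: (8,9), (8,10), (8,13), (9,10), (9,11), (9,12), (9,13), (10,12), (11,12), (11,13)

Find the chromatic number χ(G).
χ(G) = 4

Clique number ω(G) = 3 (lower bound: χ ≥ ω).
Odd cycle [13, 8, 10, 12, 11] needs 3 colors (χ ≥ 3).
Vertex 9 is adjacent to every vertex of [8, 10, 11, 12, 13], which already need 3 colors among themselves, so 9 needs a new color (χ ≥ 4).
The coloring below uses 4 colors, so χ(G) = 4.
A valid 4-coloring: color 1: [9]; color 2: [12, 13]; color 3: [8, 11]; color 4: [10].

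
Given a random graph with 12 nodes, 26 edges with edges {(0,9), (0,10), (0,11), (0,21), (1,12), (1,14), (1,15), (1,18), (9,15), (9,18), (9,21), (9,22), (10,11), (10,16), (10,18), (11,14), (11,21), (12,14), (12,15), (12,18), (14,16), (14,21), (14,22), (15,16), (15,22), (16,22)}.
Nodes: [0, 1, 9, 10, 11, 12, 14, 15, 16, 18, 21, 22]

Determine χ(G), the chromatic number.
Clique number ω(G) = 3 (lower bound: χ ≥ ω).
The clique on [0, 9, 21] has size 3, forcing χ ≥ 3, and the coloring below uses 3 colors, so χ(G) = 3.
A valid 3-coloring: color 1: [0, 14, 15, 18]; color 2: [10, 12, 21, 22]; color 3: [1, 9, 11, 16].

χ(G) = 3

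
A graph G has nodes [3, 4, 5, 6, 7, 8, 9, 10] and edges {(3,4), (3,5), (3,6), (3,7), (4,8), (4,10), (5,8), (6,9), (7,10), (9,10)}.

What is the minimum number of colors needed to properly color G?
Clique number ω(G) = 2 (lower bound: χ ≥ ω).
Odd cycle [9, 6, 3, 7, 10] needs 3 colors (χ ≥ 3).
The coloring below uses 3 colors, so χ(G) = 3.
A valid 3-coloring: color 1: [3, 8, 10]; color 2: [4, 5, 6, 7]; color 3: [9].

χ(G) = 3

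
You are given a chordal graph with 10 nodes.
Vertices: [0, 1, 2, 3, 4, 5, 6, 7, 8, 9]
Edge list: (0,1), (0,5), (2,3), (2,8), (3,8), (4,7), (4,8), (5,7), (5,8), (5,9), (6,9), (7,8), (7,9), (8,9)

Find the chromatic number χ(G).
Clique number ω(G) = 4 (lower bound: χ ≥ ω).
The clique on [5, 7, 8, 9] has size 4, forcing χ ≥ 4, and the coloring below uses 4 colors, so χ(G) = 4.
A valid 4-coloring: color 1: [0, 6, 8]; color 2: [1, 3, 7]; color 3: [2, 4, 5]; color 4: [9].

χ(G) = 4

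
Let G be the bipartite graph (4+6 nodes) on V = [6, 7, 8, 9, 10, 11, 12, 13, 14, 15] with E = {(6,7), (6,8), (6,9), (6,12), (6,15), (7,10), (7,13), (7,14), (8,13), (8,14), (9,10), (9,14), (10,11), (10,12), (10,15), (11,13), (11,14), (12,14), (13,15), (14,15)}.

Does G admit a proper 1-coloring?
Edge (7,10) forces its endpoints to differ, so 1 color is not enough.

No, G is not 1-colorable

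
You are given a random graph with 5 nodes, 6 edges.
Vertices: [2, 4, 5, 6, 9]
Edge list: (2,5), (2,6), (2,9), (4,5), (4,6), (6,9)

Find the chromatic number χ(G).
Clique number ω(G) = 3 (lower bound: χ ≥ ω).
The clique on [2, 6, 9] has size 3, forcing χ ≥ 3, and the coloring below uses 3 colors, so χ(G) = 3.
A valid 3-coloring: color 1: [5, 6]; color 2: [2, 4]; color 3: [9].

χ(G) = 3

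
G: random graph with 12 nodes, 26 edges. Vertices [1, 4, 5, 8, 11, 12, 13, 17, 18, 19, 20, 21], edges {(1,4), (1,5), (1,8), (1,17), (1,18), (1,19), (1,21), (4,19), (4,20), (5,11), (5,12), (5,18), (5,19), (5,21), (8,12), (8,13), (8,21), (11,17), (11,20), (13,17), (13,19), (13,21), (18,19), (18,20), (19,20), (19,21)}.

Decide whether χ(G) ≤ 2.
No, G is not 2-colorable

The clique on vertices [1, 5, 18, 19] has size 4 > 2, so it alone needs 4 colors.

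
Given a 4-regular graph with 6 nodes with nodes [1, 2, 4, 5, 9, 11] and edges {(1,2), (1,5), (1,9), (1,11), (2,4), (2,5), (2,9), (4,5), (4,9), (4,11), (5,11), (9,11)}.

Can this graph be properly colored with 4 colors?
Yes, G is 4-colorable

A valid 4-coloring: color 1: [5, 9]; color 2: [2, 11]; color 3: [1, 4].
(χ(G) = 3 ≤ 4.)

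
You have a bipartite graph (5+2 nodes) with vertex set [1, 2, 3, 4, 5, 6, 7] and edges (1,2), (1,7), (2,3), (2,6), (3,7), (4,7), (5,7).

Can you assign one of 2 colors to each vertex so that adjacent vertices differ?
Yes, G is 2-colorable

A valid 2-coloring: color 1: [2, 7]; color 2: [1, 3, 4, 5, 6].
(χ(G) = 2 ≤ 2.)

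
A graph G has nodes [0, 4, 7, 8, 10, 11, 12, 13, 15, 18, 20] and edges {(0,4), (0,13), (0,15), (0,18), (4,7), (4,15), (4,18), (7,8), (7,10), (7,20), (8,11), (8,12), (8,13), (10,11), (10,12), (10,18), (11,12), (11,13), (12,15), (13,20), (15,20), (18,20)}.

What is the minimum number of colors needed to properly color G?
Clique number ω(G) = 3 (lower bound: χ ≥ ω).
The clique on [0, 4, 18] has size 3, forcing χ ≥ 3, and the coloring below uses 3 colors, so χ(G) = 3.
A valid 3-coloring: color 1: [4, 12, 13]; color 2: [0, 8, 10, 20]; color 3: [7, 11, 15, 18].

χ(G) = 3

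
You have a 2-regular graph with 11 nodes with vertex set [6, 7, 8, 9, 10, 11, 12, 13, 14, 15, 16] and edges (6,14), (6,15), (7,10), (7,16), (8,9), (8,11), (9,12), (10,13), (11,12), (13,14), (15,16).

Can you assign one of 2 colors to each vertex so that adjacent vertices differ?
No, G is not 2-colorable

Odd cycle [15, 16, 7, 10, 13, 14, 6] needs 3 colors (χ ≥ 3).
Hence χ(G) ≥ 3 > 2, so no proper 2-coloring exists.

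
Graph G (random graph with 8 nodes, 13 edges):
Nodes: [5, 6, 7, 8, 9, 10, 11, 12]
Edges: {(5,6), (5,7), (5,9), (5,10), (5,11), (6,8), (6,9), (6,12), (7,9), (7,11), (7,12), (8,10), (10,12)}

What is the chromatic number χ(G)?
Clique number ω(G) = 3 (lower bound: χ ≥ ω).
The clique on [5, 6, 9] has size 3, forcing χ ≥ 3, and the coloring below uses 3 colors, so χ(G) = 3.
A valid 3-coloring: color 1: [5, 8, 12]; color 2: [6, 7, 10]; color 3: [9, 11].

χ(G) = 3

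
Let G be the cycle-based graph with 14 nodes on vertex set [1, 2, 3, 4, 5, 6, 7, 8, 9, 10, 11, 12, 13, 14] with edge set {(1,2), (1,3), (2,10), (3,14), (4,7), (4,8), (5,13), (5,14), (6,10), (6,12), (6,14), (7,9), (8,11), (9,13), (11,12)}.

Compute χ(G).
χ(G) = 2

Clique number ω(G) = 2 (lower bound: χ ≥ ω).
The graph is bipartite (no odd cycle), so 2 colors suffice: χ(G) = 2.
A valid 2-coloring: color 1: [2, 3, 4, 5, 6, 9, 11]; color 2: [1, 7, 8, 10, 12, 13, 14].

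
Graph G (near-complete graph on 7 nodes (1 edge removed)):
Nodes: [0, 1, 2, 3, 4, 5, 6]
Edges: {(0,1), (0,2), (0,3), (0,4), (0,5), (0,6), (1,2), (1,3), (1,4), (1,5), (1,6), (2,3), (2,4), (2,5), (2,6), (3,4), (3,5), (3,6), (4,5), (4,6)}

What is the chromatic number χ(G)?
χ(G) = 6

Clique number ω(G) = 6 (lower bound: χ ≥ ω).
The clique on [0, 1, 2, 3, 4, 5] has size 6, forcing χ ≥ 6, and the coloring below uses 6 colors, so χ(G) = 6.
A valid 6-coloring: color 1: [4]; color 2: [2]; color 3: [0]; color 4: [3]; color 5: [1]; color 6: [5, 6].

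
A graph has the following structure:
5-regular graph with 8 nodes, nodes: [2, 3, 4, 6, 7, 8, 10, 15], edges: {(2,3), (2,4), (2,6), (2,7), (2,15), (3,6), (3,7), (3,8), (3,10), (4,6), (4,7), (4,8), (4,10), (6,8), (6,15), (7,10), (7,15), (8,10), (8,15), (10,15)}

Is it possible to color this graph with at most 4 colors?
A valid 4-coloring: color 1: [2, 10]; color 2: [7, 8]; color 3: [3, 4, 15]; color 4: [6].
(χ(G) = 4 ≤ 4.)

Yes, G is 4-colorable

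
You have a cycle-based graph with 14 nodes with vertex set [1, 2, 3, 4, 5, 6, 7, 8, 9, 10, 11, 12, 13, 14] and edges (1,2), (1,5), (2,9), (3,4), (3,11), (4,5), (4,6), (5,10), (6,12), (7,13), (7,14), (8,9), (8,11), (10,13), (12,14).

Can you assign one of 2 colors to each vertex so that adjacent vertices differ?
Yes, G is 2-colorable

A valid 2-coloring: color 1: [1, 4, 7, 9, 10, 11, 12]; color 2: [2, 3, 5, 6, 8, 13, 14].
(χ(G) = 2 ≤ 2.)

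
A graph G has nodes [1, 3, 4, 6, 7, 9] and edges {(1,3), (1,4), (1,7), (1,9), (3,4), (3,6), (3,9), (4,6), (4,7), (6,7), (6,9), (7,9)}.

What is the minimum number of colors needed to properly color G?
χ(G) = 3

Clique number ω(G) = 3 (lower bound: χ ≥ ω).
The clique on [1, 3, 9] has size 3, forcing χ ≥ 3, and the coloring below uses 3 colors, so χ(G) = 3.
A valid 3-coloring: color 1: [4, 9]; color 2: [1, 6]; color 3: [3, 7].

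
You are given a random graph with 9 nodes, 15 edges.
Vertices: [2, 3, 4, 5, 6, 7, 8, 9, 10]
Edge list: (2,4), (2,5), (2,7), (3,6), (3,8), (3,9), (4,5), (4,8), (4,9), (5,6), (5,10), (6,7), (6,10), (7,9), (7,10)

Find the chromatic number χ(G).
Clique number ω(G) = 3 (lower bound: χ ≥ ω).
The clique on [2, 4, 5] has size 3, forcing χ ≥ 3, and the coloring below uses 3 colors, so χ(G) = 3.
A valid 3-coloring: color 1: [4, 6]; color 2: [3, 5, 7]; color 3: [2, 8, 9, 10].

χ(G) = 3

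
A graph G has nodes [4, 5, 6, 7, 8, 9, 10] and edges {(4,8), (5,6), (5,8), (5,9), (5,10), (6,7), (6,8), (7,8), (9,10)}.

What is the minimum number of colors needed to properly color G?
Clique number ω(G) = 3 (lower bound: χ ≥ ω).
The clique on [5, 6, 8] has size 3, forcing χ ≥ 3, and the coloring below uses 3 colors, so χ(G) = 3.
A valid 3-coloring: color 1: [4, 5, 7]; color 2: [8, 10]; color 3: [6, 9].

χ(G) = 3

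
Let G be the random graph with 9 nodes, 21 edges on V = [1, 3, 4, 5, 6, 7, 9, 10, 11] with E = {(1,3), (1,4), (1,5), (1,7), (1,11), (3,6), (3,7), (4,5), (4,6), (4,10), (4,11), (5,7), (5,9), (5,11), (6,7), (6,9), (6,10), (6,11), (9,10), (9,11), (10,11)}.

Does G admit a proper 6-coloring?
Yes, G is 6-colorable

A valid 6-coloring: color 1: [1, 6]; color 2: [7, 11]; color 3: [3, 4, 9]; color 4: [5, 10].
(χ(G) = 4 ≤ 6.)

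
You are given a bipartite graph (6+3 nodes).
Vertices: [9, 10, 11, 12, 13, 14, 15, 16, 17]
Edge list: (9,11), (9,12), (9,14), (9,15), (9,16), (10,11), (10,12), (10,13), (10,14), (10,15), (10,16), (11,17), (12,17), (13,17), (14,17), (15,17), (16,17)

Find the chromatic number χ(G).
Clique number ω(G) = 2 (lower bound: χ ≥ ω).
The graph is bipartite (no odd cycle), so 2 colors suffice: χ(G) = 2.
A valid 2-coloring: color 1: [9, 10, 17]; color 2: [11, 12, 13, 14, 15, 16].

χ(G) = 2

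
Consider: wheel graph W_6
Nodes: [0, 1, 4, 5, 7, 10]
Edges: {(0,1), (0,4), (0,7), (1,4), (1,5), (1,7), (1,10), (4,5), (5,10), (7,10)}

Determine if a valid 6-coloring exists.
Yes, G is 6-colorable

A valid 6-coloring: color 1: [1]; color 2: [0, 10]; color 3: [4, 7]; color 4: [5].
(χ(G) = 4 ≤ 6.)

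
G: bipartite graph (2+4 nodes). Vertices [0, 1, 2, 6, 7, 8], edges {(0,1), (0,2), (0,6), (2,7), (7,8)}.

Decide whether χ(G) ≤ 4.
Yes, G is 4-colorable

A valid 4-coloring: color 1: [0, 7]; color 2: [1, 2, 6, 8].
(χ(G) = 2 ≤ 4.)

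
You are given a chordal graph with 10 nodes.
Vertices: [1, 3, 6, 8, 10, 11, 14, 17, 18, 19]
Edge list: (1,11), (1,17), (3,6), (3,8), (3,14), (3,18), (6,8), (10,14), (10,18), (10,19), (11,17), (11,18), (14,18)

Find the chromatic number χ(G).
Clique number ω(G) = 3 (lower bound: χ ≥ ω).
The clique on [1, 11, 17] has size 3, forcing χ ≥ 3, and the coloring below uses 3 colors, so χ(G) = 3.
A valid 3-coloring: color 1: [3, 10, 11]; color 2: [8, 17, 18, 19]; color 3: [1, 6, 14].

χ(G) = 3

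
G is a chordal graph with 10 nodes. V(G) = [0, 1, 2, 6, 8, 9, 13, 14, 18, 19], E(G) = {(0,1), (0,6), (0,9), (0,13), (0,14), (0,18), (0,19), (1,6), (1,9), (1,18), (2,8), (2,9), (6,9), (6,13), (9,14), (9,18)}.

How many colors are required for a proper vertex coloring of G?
Clique number ω(G) = 4 (lower bound: χ ≥ ω).
The clique on [0, 1, 9, 18] has size 4, forcing χ ≥ 4, and the coloring below uses 4 colors, so χ(G) = 4.
A valid 4-coloring: color 1: [0, 2]; color 2: [8, 9, 13, 19]; color 3: [1, 14]; color 4: [6, 18].

χ(G) = 4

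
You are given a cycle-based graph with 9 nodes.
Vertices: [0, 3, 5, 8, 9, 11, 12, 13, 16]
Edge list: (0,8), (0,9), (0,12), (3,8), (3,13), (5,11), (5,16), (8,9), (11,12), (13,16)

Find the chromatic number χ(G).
χ(G) = 3

Clique number ω(G) = 3 (lower bound: χ ≥ ω).
The clique on [0, 8, 9] has size 3, forcing χ ≥ 3, and the coloring below uses 3 colors, so χ(G) = 3.
A valid 3-coloring: color 1: [0, 3, 11, 16]; color 2: [5, 8, 12, 13]; color 3: [9].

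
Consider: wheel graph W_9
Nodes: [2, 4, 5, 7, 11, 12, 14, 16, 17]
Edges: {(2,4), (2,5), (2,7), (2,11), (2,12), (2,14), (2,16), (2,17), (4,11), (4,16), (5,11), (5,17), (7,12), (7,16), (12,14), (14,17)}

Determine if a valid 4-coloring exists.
Yes, G is 4-colorable

A valid 4-coloring: color 1: [2]; color 2: [4, 5, 7, 14]; color 3: [11, 12, 16, 17].
(χ(G) = 3 ≤ 4.)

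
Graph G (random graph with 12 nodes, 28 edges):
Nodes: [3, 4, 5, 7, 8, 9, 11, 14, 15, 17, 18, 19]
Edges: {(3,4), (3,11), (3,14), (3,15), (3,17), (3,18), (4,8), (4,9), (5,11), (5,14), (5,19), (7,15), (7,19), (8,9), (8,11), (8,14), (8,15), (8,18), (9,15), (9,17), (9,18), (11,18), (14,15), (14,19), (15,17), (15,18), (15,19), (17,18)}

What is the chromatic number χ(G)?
Clique number ω(G) = 4 (lower bound: χ ≥ ω).
The clique on [8, 9, 15, 18] has size 4, forcing χ ≥ 4, and the coloring below uses 4 colors, so χ(G) = 4.
A valid 4-coloring: color 1: [4, 11, 15]; color 2: [7, 14, 18]; color 3: [3, 9, 19]; color 4: [5, 8, 17].

χ(G) = 4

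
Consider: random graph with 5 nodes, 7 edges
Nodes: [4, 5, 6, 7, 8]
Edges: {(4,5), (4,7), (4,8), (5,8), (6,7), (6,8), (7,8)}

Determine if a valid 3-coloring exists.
A valid 3-coloring: color 1: [8]; color 2: [4, 6]; color 3: [5, 7].
(χ(G) = 3 ≤ 3.)

Yes, G is 3-colorable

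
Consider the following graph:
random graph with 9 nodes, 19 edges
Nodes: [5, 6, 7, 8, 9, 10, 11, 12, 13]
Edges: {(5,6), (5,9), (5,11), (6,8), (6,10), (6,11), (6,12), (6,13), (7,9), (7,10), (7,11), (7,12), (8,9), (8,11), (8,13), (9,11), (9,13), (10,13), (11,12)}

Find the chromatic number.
χ(G) = 4

Clique number ω(G) = 3 (lower bound: χ ≥ ω).
Odd cycle [9, 7, 12, 6, 5] needs 3 colors (χ ≥ 3).
Vertex 11 is adjacent to every vertex of [5, 6, 7, 9, 12], which already need 3 colors among themselves, so 11 needs a new color (χ ≥ 4).
The coloring below uses 4 colors, so χ(G) = 4.
A valid 4-coloring: color 1: [6, 9]; color 2: [11, 13]; color 3: [5, 7, 8]; color 4: [10, 12].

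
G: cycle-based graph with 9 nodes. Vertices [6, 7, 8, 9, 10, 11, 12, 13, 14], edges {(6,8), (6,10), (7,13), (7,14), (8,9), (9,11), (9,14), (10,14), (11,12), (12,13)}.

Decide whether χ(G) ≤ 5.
A valid 5-coloring: color 1: [6, 11, 13, 14]; color 2: [7, 9, 10, 12]; color 3: [8].
(χ(G) = 3 ≤ 5.)

Yes, G is 5-colorable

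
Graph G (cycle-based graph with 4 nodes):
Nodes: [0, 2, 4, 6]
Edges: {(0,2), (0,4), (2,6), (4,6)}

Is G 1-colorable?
Edge (0,2) forces its endpoints to differ, so 1 color is not enough.

No, G is not 1-colorable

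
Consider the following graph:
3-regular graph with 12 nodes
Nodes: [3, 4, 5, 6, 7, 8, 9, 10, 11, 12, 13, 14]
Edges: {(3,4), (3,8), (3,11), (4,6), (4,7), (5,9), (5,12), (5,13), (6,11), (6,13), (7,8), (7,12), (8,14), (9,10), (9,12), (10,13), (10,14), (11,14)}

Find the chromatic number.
χ(G) = 3

Clique number ω(G) = 3 (lower bound: χ ≥ ω).
The clique on [5, 9, 12] has size 3, forcing χ ≥ 3, and the coloring below uses 3 colors, so χ(G) = 3.
A valid 3-coloring: color 1: [4, 8, 9, 11, 13]; color 2: [3, 6, 10, 12]; color 3: [5, 7, 14].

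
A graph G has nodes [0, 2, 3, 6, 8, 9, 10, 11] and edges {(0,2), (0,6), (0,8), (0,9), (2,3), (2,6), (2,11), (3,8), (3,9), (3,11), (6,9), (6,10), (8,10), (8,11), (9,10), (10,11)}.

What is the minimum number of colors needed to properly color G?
χ(G) = 3

Clique number ω(G) = 3 (lower bound: χ ≥ ω).
The clique on [0, 6, 9] has size 3, forcing χ ≥ 3, and the coloring below uses 3 colors, so χ(G) = 3.
A valid 3-coloring: color 1: [2, 8, 9]; color 2: [0, 3, 10]; color 3: [6, 11].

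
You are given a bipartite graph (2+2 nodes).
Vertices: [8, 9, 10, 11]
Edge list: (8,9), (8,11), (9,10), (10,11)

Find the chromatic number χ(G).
Clique number ω(G) = 2 (lower bound: χ ≥ ω).
The graph is bipartite (no odd cycle), so 2 colors suffice: χ(G) = 2.
A valid 2-coloring: color 1: [9, 11]; color 2: [8, 10].

χ(G) = 2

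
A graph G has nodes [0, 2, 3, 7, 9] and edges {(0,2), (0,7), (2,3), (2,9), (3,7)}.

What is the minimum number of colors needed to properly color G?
χ(G) = 2

Clique number ω(G) = 2 (lower bound: χ ≥ ω).
The graph is bipartite (no odd cycle), so 2 colors suffice: χ(G) = 2.
A valid 2-coloring: color 1: [2, 7]; color 2: [0, 3, 9].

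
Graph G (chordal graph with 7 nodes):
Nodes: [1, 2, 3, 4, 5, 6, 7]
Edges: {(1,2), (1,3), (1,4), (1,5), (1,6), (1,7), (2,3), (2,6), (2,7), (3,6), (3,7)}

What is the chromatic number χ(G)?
χ(G) = 4

Clique number ω(G) = 4 (lower bound: χ ≥ ω).
The clique on [1, 2, 3, 6] has size 4, forcing χ ≥ 4, and the coloring below uses 4 colors, so χ(G) = 4.
A valid 4-coloring: color 1: [1]; color 2: [3, 4, 5]; color 3: [2]; color 4: [6, 7].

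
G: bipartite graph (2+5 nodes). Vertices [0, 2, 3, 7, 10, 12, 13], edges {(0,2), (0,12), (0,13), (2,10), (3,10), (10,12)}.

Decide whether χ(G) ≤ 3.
A valid 3-coloring: color 1: [0, 7, 10]; color 2: [2, 3, 12, 13].
(χ(G) = 2 ≤ 3.)

Yes, G is 3-colorable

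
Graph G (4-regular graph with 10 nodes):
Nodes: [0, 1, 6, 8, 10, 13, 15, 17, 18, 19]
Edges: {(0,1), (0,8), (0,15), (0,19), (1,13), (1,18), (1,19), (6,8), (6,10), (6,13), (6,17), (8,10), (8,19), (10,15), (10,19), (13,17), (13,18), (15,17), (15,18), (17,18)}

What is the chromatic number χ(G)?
Clique number ω(G) = 3 (lower bound: χ ≥ ω).
Suppose a proper 3-coloring c exists. The clique [0, 1, 19] takes 3 distinct colors; by symmetry let c(0) = 1, c(1) = 2, c(19) = 3.
- Vertex 8: neighbors [0, 19] already have colors [1, 3] ⇒ c(8) = 2.
- Vertex 10: neighbors [8, 19] already have colors [2, 3] ⇒ c(10) = 1.
- Vertex 6: neighbors [10, 8] already have colors [1, 2] ⇒ c(6) = 3.
- Vertex 13: neighbors [1, 6] already have colors [2, 3] ⇒ c(13) = 1.
- Vertex 17: neighbors [13, 6] already have colors [1, 3] ⇒ c(17) = 2.
- Vertex 15: neighbors [0, 17] already have colors [1, 2] ⇒ c(15) = 3.
- Vertex 18: neighbors [13, 1, 15] already have colors [1, 2, 3] — all 3 colors blocked. Contradiction.
The forced assignments end in a contradiction, so G has no proper 3-coloring (χ ≥ 4).
The coloring below uses 4 colors, so χ(G) = 4.
A valid 4-coloring: color 1: [6, 18, 19]; color 2: [8, 13, 15]; color 3: [0, 10, 17]; color 4: [1].

χ(G) = 4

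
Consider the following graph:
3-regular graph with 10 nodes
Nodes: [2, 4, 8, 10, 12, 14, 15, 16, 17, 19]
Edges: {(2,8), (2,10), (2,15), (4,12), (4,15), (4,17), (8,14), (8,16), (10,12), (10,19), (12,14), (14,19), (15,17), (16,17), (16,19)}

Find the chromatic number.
Clique number ω(G) = 3 (lower bound: χ ≥ ω).
The clique on [4, 15, 17] has size 3, forcing χ ≥ 3, and the coloring below uses 3 colors, so χ(G) = 3.
A valid 3-coloring: color 1: [2, 12, 17, 19]; color 2: [4, 8, 10]; color 3: [14, 15, 16].

χ(G) = 3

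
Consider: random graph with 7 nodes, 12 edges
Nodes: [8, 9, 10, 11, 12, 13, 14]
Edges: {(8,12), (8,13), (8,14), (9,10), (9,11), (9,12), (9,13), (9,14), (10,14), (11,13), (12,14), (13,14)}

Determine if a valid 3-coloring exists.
Yes, G is 3-colorable

A valid 3-coloring: color 1: [8, 9]; color 2: [11, 14]; color 3: [10, 12, 13].
(χ(G) = 3 ≤ 3.)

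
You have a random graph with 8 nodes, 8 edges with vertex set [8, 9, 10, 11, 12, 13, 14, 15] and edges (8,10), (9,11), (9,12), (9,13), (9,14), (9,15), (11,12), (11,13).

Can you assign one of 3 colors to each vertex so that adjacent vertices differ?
A valid 3-coloring: color 1: [8, 9]; color 2: [10, 11, 14, 15]; color 3: [12, 13].
(χ(G) = 3 ≤ 3.)

Yes, G is 3-colorable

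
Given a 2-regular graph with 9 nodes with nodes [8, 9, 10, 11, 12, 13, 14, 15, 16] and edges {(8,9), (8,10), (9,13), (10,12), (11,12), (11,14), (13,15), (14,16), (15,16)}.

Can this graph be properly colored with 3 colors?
A valid 3-coloring: color 1: [9, 10, 14, 15]; color 2: [8, 11, 13, 16]; color 3: [12].
(χ(G) = 3 ≤ 3.)

Yes, G is 3-colorable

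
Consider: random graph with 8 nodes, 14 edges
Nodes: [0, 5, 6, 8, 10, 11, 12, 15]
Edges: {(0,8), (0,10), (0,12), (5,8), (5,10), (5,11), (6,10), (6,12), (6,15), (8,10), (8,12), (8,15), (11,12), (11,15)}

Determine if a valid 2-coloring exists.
The clique on vertices [0, 8, 10] has size 3 > 2, so it alone needs 3 colors.

No, G is not 2-colorable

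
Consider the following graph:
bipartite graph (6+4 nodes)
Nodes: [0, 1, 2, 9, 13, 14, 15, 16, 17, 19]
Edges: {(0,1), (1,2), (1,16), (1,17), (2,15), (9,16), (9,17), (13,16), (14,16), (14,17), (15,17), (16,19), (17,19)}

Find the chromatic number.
Clique number ω(G) = 2 (lower bound: χ ≥ ω).
The graph is bipartite (no odd cycle), so 2 colors suffice: χ(G) = 2.
A valid 2-coloring: color 1: [0, 2, 16, 17]; color 2: [1, 9, 13, 14, 15, 19].

χ(G) = 2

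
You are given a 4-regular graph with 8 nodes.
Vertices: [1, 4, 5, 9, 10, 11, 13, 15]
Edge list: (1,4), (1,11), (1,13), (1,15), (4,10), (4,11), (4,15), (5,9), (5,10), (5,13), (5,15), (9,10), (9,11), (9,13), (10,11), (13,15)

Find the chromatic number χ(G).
χ(G) = 4

Clique number ω(G) = 3 (lower bound: χ ≥ ω).
Suppose a proper 3-coloring c exists. The clique [1, 4, 11] takes 3 distinct colors; by symmetry let c(1) = 1, c(4) = 2, c(11) = 3.
- Vertex 10: neighbors [4, 11] already have colors [2, 3] ⇒ c(10) = 1.
- Vertex 9: neighbors [10, 11] already have colors [1, 3] ⇒ c(9) = 2.
- Vertex 5: neighbors [10, 9] already have colors [1, 2] ⇒ c(5) = 3.
- Vertex 13: neighbors [1, 9, 5] already have colors [1, 2, 3] — all 3 colors blocked. Contradiction.
The forced assignments end in a contradiction, so G has no proper 3-coloring (χ ≥ 4).
The coloring below uses 4 colors, so χ(G) = 4.
A valid 4-coloring: color 1: [4, 5]; color 2: [1, 9]; color 3: [10, 13]; color 4: [11, 15].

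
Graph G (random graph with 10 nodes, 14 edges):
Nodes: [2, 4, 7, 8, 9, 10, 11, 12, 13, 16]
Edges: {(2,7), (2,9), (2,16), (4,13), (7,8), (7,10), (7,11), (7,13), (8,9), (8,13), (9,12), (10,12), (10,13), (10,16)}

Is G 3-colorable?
A valid 3-coloring: color 1: [4, 7, 9, 16]; color 2: [2, 8, 10, 11]; color 3: [12, 13].
(χ(G) = 3 ≤ 3.)

Yes, G is 3-colorable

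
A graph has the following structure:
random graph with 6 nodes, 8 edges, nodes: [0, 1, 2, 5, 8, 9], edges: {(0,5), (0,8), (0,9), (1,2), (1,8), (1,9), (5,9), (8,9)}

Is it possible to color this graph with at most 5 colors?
Yes, G is 5-colorable

A valid 5-coloring: color 1: [2, 9]; color 2: [5, 8]; color 3: [0, 1].
(χ(G) = 3 ≤ 5.)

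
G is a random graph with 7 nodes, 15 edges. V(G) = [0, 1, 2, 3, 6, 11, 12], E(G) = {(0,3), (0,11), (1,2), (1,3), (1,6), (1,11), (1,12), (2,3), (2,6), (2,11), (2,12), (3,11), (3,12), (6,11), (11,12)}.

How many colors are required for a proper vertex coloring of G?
χ(G) = 5

Clique number ω(G) = 5 (lower bound: χ ≥ ω).
The clique on [1, 2, 3, 11, 12] has size 5, forcing χ ≥ 5, and the coloring below uses 5 colors, so χ(G) = 5.
A valid 5-coloring: color 1: [11]; color 2: [3, 6]; color 3: [0, 1]; color 4: [2]; color 5: [12].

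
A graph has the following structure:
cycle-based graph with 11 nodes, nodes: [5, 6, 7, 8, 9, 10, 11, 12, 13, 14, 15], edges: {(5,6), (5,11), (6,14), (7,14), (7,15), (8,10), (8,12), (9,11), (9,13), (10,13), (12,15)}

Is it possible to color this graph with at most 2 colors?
No, G is not 2-colorable

Odd cycle [8, 10, 13, 9, 11, 5, 6, 14, 7, 15, 12] needs 3 colors (χ ≥ 3).
Hence χ(G) ≥ 3 > 2, so no proper 2-coloring exists.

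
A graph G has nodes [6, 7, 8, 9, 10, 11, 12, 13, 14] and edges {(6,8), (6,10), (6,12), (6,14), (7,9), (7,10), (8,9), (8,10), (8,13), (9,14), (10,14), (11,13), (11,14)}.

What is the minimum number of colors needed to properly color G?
χ(G) = 3

Clique number ω(G) = 3 (lower bound: χ ≥ ω).
The clique on [6, 8, 10] has size 3, forcing χ ≥ 3, and the coloring below uses 3 colors, so χ(G) = 3.
A valid 3-coloring: color 1: [7, 8, 12, 14]; color 2: [9, 10, 11]; color 3: [6, 13].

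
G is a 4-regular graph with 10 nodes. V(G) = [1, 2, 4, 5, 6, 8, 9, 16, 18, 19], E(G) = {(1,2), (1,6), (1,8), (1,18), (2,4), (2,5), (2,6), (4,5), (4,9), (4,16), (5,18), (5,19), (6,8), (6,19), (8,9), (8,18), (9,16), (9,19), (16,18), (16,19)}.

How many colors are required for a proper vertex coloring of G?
Clique number ω(G) = 3 (lower bound: χ ≥ ω).
Suppose a proper 3-coloring c exists. The clique [1, 2, 6] takes 3 distinct colors; by symmetry let c(1) = 1, c(2) = 2, c(6) = 3.
- Vertex 8: neighbors [1, 6] already have colors [1, 3] ⇒ c(8) = 2.
- Vertex 18: neighbors [1, 8] already have colors [1, 2] ⇒ c(18) = 3.
- Vertex 5: neighbors [2, 18] already have colors [2, 3] ⇒ c(5) = 1.
- Vertex 4: neighbors [5, 2] already have colors [1, 2] ⇒ c(4) = 3.
- Vertex 9: neighbors [8, 4] already have colors [2, 3] ⇒ c(9) = 1.
- Vertex 16: neighbors [9, 4] already have colors [1, 3] ⇒ c(16) = 2.
- Vertex 19: neighbors [5, 16, 6] already have colors [1, 2, 3] — all 3 colors blocked. Contradiction.
The forced assignments end in a contradiction, so G has no proper 3-coloring (χ ≥ 4).
The coloring below uses 4 colors, so χ(G) = 4.
A valid 4-coloring: color 1: [1, 5, 16]; color 2: [6, 9, 18]; color 3: [4, 8, 19]; color 4: [2].

χ(G) = 4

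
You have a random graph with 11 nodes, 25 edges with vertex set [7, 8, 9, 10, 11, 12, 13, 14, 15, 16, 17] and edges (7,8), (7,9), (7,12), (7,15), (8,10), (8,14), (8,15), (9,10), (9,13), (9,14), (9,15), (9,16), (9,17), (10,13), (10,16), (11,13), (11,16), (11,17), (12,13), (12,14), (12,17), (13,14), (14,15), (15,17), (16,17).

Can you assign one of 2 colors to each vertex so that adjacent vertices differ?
The clique on vertices [8, 14, 15] has size 3 > 2, so it alone needs 3 colors.

No, G is not 2-colorable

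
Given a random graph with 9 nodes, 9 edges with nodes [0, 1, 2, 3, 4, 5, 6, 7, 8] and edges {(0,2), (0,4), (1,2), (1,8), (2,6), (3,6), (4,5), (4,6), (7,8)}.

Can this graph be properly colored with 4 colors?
Yes, G is 4-colorable

A valid 4-coloring: color 1: [2, 3, 4, 8]; color 2: [0, 1, 5, 6, 7].
(χ(G) = 2 ≤ 4.)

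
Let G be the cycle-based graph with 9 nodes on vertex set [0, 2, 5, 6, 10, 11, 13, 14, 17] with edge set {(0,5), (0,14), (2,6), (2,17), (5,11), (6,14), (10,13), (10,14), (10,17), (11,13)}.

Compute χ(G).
χ(G) = 3

Clique number ω(G) = 2 (lower bound: χ ≥ ω).
Odd cycle [2, 17, 10, 14, 6] needs 3 colors (χ ≥ 3).
The coloring below uses 3 colors, so χ(G) = 3.
A valid 3-coloring: color 1: [2, 5, 13, 14]; color 2: [0, 6, 10, 11]; color 3: [17].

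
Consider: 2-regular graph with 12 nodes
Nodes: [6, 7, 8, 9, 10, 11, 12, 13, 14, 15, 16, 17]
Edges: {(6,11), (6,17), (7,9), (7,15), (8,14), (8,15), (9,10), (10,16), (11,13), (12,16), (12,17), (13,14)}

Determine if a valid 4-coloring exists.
A valid 4-coloring: color 1: [6, 7, 8, 10, 12, 13]; color 2: [9, 11, 14, 15, 16, 17].
(χ(G) = 2 ≤ 4.)

Yes, G is 4-colorable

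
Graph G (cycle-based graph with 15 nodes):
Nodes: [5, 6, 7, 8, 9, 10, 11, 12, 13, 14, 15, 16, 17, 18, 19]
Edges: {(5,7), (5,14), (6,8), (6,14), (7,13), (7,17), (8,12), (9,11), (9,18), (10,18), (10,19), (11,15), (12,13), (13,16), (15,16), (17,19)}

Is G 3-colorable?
A valid 3-coloring: color 1: [5, 6, 9, 10, 13, 15, 17]; color 2: [7, 8, 11, 14, 16, 18, 19]; color 3: [12].
(χ(G) = 3 ≤ 3.)

Yes, G is 3-colorable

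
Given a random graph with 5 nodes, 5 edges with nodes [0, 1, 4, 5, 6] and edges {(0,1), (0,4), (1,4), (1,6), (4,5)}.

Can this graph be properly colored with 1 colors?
The clique on vertices [0, 1, 4] has size 3 > 1, so it alone needs 3 colors.

No, G is not 1-colorable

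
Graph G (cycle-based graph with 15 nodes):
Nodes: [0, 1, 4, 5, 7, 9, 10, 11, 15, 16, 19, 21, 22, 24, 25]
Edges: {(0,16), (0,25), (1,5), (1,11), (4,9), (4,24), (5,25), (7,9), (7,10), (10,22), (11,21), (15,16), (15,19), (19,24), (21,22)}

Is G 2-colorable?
No, G is not 2-colorable

Odd cycle [9, 7, 10, 22, 21, 11, 1, 5, 25, 0, 16, 15, 19, 24, 4] needs 3 colors (χ ≥ 3).
Hence χ(G) ≥ 3 > 2, so no proper 2-coloring exists.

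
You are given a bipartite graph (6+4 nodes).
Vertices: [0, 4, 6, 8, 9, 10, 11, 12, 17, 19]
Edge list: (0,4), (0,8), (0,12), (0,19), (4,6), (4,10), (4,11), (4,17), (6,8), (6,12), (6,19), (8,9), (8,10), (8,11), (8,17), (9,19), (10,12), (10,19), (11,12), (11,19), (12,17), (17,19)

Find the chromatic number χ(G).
Clique number ω(G) = 2 (lower bound: χ ≥ ω).
The graph is bipartite (no odd cycle), so 2 colors suffice: χ(G) = 2.
A valid 2-coloring: color 1: [4, 8, 12, 19]; color 2: [0, 6, 9, 10, 11, 17].

χ(G) = 2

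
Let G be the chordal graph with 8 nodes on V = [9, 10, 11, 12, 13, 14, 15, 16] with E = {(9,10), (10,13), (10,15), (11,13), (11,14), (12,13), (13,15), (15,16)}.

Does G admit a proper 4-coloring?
A valid 4-coloring: color 1: [9, 13, 14, 16]; color 2: [11, 12, 15]; color 3: [10].
(χ(G) = 3 ≤ 4.)

Yes, G is 4-colorable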